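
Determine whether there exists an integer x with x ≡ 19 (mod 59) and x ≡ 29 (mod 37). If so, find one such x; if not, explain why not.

The moduli 59 and 37 are coprime, so by the Chinese Remainder Theorem a unique solution modulo 2183 exists.
Write x = 19 + 59t and require 19 + 59t ≡ 29 (mod 37), i.e. 59t ≡ 10 (mod 37).
59 ≡ 22 (mod 37), so this reads 22t ≡ 10 (mod 37). To invert 22 modulo 37: 37 = 1·22 + 15, 22 = 1·15 + 7, 15 = 2·7 + 1, 7 = 7·1 + 0, and unwinding, 1 = 15 − 2·7 = 15 − 2·(22 − 1·15) = −2·22 + 3·15 = −2·22 + 3·(37 − 1·22) = 3·37 − 5·22. Thus 22⁻¹ ≡ -5 ≡ 32 (mod 37).
Therefore t ≡ 32·10 = 320 ≡ 24 (mod 37).
Taking t = 24 gives x = 19 + 59·24 = 1435.
Verify: 1435 = 24·59 + 19 and 1435 = 38·37 + 29. ✓

x = 1435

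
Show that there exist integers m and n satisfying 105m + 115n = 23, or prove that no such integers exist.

gcd(105, 115) = 5, so every integer of the form 105m + 115n is a multiple of 5.
However 23 leaves remainder 3 on division by 5.
Hence no integers m, n satisfy the equation.

No such integers exist.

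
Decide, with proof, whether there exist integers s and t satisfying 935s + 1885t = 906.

There are no such integers.

Both 935 and 1885 are divisible by gcd(935, 1885) = 5, hence so is any combination 935s + 1885t.
But 906 is not a multiple of 5 (it leaves remainder 1).
Therefore 935s + 1885t = 906 has no solution in integers.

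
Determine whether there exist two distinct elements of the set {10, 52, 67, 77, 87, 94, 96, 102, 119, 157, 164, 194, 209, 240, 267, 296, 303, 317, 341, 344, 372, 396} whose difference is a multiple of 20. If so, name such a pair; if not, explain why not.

52 and 372 are such a pair.

52 mod 20 = 12 and 372 mod 20 = 12, so 372 − 52 = 320 = 16·20.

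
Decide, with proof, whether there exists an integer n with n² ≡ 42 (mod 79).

n = 11

Take n = 11. Then 11² = 121 = 1·79 + 42, so 11² ≡ 42 (mod 79).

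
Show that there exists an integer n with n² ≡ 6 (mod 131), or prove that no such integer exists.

131 is prime, so by Euler's criterion 6 is a square mod 131 iff 6^((131−1)/2) = 6^65 ≡ 1 (mod 131).
Squaring successively (mod 131): 6^2 = 36 ≡ 36; 6^4 ≡ 36² = 1296 ≡ 117; 6^8 ≡ 117² = 13689 ≡ 65; 6^16 ≡ 65² = 4225 ≡ 33; 6^32 ≡ 33² = 1089 ≡ 41; 6^64 ≡ 41² = 1681 ≡ 109.
Since 65 = 64 + 1, 6^65 ≡ 109 · 6; multiplying out mod 131: 109·6 = 654 ≡ 130. Thus 6^65 ≡ 130 ≡ −1 (mod 131).
The value −1 means 6 is a non-residue modulo 131, so n² ≡ 6 (mod 131) is impossible.

There is no such integer.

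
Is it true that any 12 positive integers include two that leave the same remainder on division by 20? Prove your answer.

Take the 12 consecutive integers 77, 78, …, 88: their residues mod 20 are all distinct because 12 ≤ 20.
Hence this collection has no pair with equal remainders mod 20, disproving the claim.

No, the set {77, 78, 79, 80, 81, 82, 83, 84, 85, 86, 87, 88} is a counterexample.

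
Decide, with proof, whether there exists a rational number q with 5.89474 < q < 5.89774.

q = 171/29

Scale by 29: the interval becomes (170.94746, 171.03446), which contains the integer 171.
Dividing back, 5.89474 < 171/29 < 5.89774, and 171/29 is rational.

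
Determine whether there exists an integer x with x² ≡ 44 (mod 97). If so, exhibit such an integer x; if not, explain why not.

Take x = 74. Then 74² = 5476 = 56·97 + 44, so 74² ≡ 44 (mod 97).

x = 74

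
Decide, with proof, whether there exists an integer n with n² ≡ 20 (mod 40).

n = 30 works: 30² = 900, and 900 − 20 = 880 = 22·40.

n = 30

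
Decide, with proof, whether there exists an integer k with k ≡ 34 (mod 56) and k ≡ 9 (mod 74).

No, no such integer exists.

Reduce both congruences modulo 2, which divides 56 and 74: they say k ≡ 34 (mod 2) and k ≡ 9 (mod 2).
But 34 mod 2 = 0 while 9 mod 2 = 1, a contradiction.
Hence the system has no solution.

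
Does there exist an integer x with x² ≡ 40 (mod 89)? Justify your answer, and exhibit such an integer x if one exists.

x = 29

Take x = 29. Then 29² = 841 = 9·89 + 40, so 29² ≡ 40 (mod 89).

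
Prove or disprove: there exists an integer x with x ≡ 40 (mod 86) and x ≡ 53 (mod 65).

x = 1158

Since 86 and 65 share no common factor, CRT says the pair of congruences has a solution (unique mod 5590).
Write x = 40 + 86t and require 40 + 86t ≡ 53 (mod 65), i.e. 86t ≡ 13 (mod 65).
86 ≡ 21 (mod 65), so this reads 21t ≡ 13 (mod 65). Invert 21 mod 65 by the Euclidean algorithm: 65 = 3·21 + 2, 21 = 10·2 + 1, 2 = 2·1 + 0; back-substituting, 1 = 21 − 10·2 = 21 − 10·(65 − 3·21) = −10·65 + 31·21. Hence 21·31 ≡ 1, so 21⁻¹ ≡ 31 (mod 65).
Multiplying by 31: t ≡ 31·13 = 403 ≡ 13 (mod 65).
With t = 13: x = 40 + 86·13 = 1158.
Check: 1158 mod 86 = 40, 1158 mod 65 = 53. ✓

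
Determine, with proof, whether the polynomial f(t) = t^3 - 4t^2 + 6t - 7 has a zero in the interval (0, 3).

f(0) = -7 and f(3) = 2, which have opposite signs.
Since f is a polynomial it is continuous on [0, 3].
By the Intermediate Value Theorem, f takes the value 0 somewhere in the open interval.

Yes, f has a root in the interval.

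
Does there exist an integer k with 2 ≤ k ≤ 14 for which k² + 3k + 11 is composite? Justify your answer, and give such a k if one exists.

At k = 5: 5² + 3·5 + 11 = 51 = 3·17, which is composite.

k = 5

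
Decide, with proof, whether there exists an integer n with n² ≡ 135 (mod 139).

No, no such integer exists.

Apply Euler's criterion with the prime 139: 135 is a quadratic residue iff 135^69 ≡ 1 (mod 139), and a non-residue iff it is ≡ −1.
Repeated squaring mod 139: 135^2 = 18225 ≡ 16; 135^4 ≡ 16² = 256 ≡ 117; 135^8 ≡ 117² = 13689 ≡ 67; 135^16 ≡ 67² = 4489 ≡ 41; 135^32 ≡ 41² = 1681 ≡ 13; 135^64 ≡ 13² = 169 ≡ 30.
Since 69 = 64 + 4 + 1, 135^69 ≡ 30 · 117 · 135; multiplying out mod 139: 30·117 = 3510 ≡ 35, then 35·135 = 4725 ≡ 138. Thus 135^69 ≡ 138 ≡ −1 (mod 139).
The value −1 means 135 is a non-residue modulo 139, so n² ≡ 135 (mod 139) is impossible.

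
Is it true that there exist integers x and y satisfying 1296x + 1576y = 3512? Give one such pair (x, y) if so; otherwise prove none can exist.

gcd(1296, 1576) = 8, and 8 divides 3512, so integer solutions exist.
Dividing through by 8 reduces the equation to 162x + 197y = 439.
Dividing repeatedly: 197 = 1·162 + 35, 162 = 4·35 + 22, 35 = 1·22 + 13, 22 = 1·13 + 9, 13 = 1·9 + 4, 9 = 2·4 + 1, 4 = 4·1 + 0.
Unwinding: 1 = 9 − 2·4 = 9 − 2·(13 − 1·9) = −2·13 + 3·9 = −2·13 + 3·(22 − 1·13) = 3·22 − 5·13 = 3·22 − 5·(35 − 1·22) = −5·35 + 8·22 = −5·35 + 8·(162 − 4·35) = 8·162 − 37·35 = 8·162 − 37·(197 − 1·162) = −37·197 + 45·162, i.e. 162·45 + 197·(-37) = 1.
Multiplying through by 439: x = 45·439 = 19755, y = (-37)·439 = -16243 is a solution.
The general solution is x = 19755 + 197k, y = -16243 − 162k; taking k = -100 gives the smaller pair x = 55, y = -43.
Check: 1296·55 + 1576·(-43) = 71280 − 67768 = 3512. ✓

x = 55, y = -43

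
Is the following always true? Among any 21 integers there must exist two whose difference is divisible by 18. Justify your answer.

Partition the integers by their residue mod 18; there are 18 classes.
Since 21 > 18, two of the 21 integers must share a residue class by the pigeonhole principle; call them a and b.
Equal remainders mean a − b ≡ 0 (mod 18), so 18 divides their difference.

Yes, this is always true.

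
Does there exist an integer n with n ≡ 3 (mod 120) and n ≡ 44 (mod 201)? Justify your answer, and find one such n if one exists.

There is no such integer.

Both moduli are multiples of 3 = gcd(120, 201), so any solution would satisfy n ≡ 3 and n ≡ 44 modulo 3 simultaneously.
These are incompatible: 3 − 44 = -41 is not divisible by 3.
Hence the system has no solution.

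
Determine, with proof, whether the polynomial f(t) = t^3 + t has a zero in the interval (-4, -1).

f has no root in that interval.

f(-4) = -68 and f(-1) = -2, both negative.
f'(t) = 3t^2 + 1 has discriminant 0² − 4·3·1 = -12 < 0, so f' has no real roots and is positive for every real t.
So f is strictly increasing; between -4 and -1 its values lie between f(-4) = -68 and f(-1) = -2, all negative. Therefore f has no root in (-4, -1).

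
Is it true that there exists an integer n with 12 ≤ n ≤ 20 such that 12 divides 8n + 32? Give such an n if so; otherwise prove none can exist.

n = 14

At n = 14 we get 8·14 + 32 = 144, and 144 = 12·12.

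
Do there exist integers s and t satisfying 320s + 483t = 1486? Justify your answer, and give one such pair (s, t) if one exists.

s = 62, t = -38

320 and 483 are coprime, so 320s + 483t ranges over all of ℤ.
Euclidean algorithm: 483 = 1·320 + 163, 320 = 1·163 + 157, 163 = 1·157 + 6, 157 = 26·6 + 1, 6 = 6·1 + 0.
Unwinding: 1 = 157 − 26·6 = 157 − 26·(163 − 1·157) = −26·163 + 27·157 = −26·163 + 27·(320 − 1·163) = 27·320 − 53·163 = 27·320 − 53·(483 − 1·320) = −53·483 + 80·320, i.e. 320·80 + 483·(-53) = 1.
Scaling by 1486 gives the particular solution (s, t) = (118880, -78758).
The general solution is s = 118880 + 483k, t = -78758 − 320k; taking k = -246 gives the smaller pair s = 62, t = -38.
Check: 320·62 + 483·(-38) = 19840 − 18354 = 1486. ✓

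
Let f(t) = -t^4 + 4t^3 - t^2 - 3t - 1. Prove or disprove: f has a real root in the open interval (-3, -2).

No such root exists.

f(-3) = -190 and f(-2) = -47, both negative, so a sign-change argument is unavailable; we show f keeps this sign on the whole interval.
Shift to the endpoint -2: with t = -2 − u (0 < u < 1), one computes f(-2 − u) = -u^4 - 12u^3 - 49u^2 - 81u - 47.
The nonzero coefficients here are all negative, so for u > 0 every term is negative (or zero), and the constant term -47 is strictly negative.
Therefore f(t) < 0 throughout (-3, -2), and f has no zero there.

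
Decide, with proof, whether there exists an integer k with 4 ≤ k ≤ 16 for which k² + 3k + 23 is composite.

At k = 12: 12² + 3·12 + 23 = 203 = 7·29, which is composite.

k = 12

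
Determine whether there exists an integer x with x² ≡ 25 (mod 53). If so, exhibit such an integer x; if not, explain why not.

x = 5

Take x = 5. Then 5² = 25, and since 0 ≤ 25 < 53 this is already reduced: 5² ≡ 25 (mod 53).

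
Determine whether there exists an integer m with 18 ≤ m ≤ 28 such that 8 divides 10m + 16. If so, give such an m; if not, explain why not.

m = 20

At m = 20 we get 10·20 + 16 = 216, and 216 = 8·27.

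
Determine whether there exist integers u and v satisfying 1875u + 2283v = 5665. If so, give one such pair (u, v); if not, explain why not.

Any value of 1875u + 2283v is a multiple of gcd(1875, 2283) = 3.
But 5665 is not a multiple of 3 (it leaves remainder 1).
So the equation is unsolvable over ℤ.

No such integers exist.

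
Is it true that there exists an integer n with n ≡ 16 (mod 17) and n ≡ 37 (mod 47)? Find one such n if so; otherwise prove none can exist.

Since 17 and 47 share no common factor, CRT says the pair of congruences has a solution (unique mod 799).
Write n = 16 + 17t and require 16 + 17t ≡ 37 (mod 47), i.e. 17t ≡ 21 (mod 47).
Invert 17 mod 47 by the Euclidean algorithm: 47 = 2·17 + 13, 17 = 1·13 + 4, 13 = 3·4 + 1, 4 = 4·1 + 0; back-substituting, 1 = 13 − 3·4 = 13 − 3·(17 − 1·13) = −3·17 + 4·13 = −3·17 + 4·(47 − 2·17) = 4·47 − 11·17. Hence 17·(-11) ≡ 1, so 17⁻¹ ≡ -11 ≡ 36 (mod 47).
Multiplying by 36: t ≡ 36·21 = 756 ≡ 4 (mod 47).
With t = 4: n = 16 + 17·4 = 84.
Verify: 84 = 4·17 + 16 and 84 = 1·47 + 37. ✓

n = 84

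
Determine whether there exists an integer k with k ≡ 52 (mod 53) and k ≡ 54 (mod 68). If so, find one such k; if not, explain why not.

k = 1006

Since 53 and 68 share no common factor, CRT says the pair of congruences has a solution (unique mod 3604).
Any solution of the first congruence is k = 52 + 53t; substituting into the second, 53t ≡ 54 − 52 ≡ 2 (mod 68).
To invert 53 modulo 68: 68 = 1·53 + 15, 53 = 3·15 + 8, 15 = 1·8 + 7, 8 = 1·7 + 1, 7 = 7·1 + 0, and unwinding, 1 = 8 − 1·7 = 8 − (15 − 1·8) = −15 + 2·8 = −15 + 2·(53 − 3·15) = 2·53 − 7·15 = 2·53 − 7·(68 − 1·53) = −7·68 + 9·53. Thus 53⁻¹ ≡ 9 (mod 68).
Therefore t ≡ 9·2 = 18 (mod 68).
With t = 18: k = 52 + 53·18 = 1006.
Verify: 1006 = 18·53 + 52 and 1006 = 14·68 + 54. ✓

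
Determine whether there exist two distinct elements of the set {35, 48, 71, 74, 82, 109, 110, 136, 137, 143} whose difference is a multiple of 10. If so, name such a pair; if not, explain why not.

There is no such pair.

Two integers differ by a multiple of 10 exactly when they have the same residue mod 10. The residues are 35↦5, 48↦8, 71↦1, 74↦4, 82↦2, 109↦9, 110↦0, 136↦6, 137↦7, 143↦3.
No residue repeats among the 10 elements, so no pair has difference ≡ 0 (mod 10).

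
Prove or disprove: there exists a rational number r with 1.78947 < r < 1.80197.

r = 9/5

Scale by 5: the interval becomes (8.94735, 9.00985), which contains the integer 9.
Hence 9/5 is a rational number with 1.78947 < 9/5 < 1.80197.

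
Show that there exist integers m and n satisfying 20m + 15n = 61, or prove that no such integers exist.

gcd(20, 15) = 5, so every integer of the form 20m + 15n is a multiple of 5.
However 61 leaves remainder 1 on division by 5.
Hence no integers m, n satisfy the equation.

No, no such integers exist.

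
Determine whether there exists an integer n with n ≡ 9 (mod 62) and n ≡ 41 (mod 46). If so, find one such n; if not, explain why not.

n = 133

Here gcd(62, 46) = 2, and both 9 and 41 leave remainder 1 mod 2, so the system is consistent.
List candidates n ≡ 9 (mod 62): 9, 71, 133. Modulo 46 these are 9, 25, 41; 133 gives 41 as required.
Indeed 133 ≡ 9 (mod 62) and 133 ≡ 41 (mod 46).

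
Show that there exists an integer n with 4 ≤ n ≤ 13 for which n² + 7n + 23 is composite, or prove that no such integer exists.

n = 8

At n = 8: 8² + 7·8 + 23 = 143 = 11·13, which is composite.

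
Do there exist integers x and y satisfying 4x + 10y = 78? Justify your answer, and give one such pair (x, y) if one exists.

gcd(4, 10) = 2, and 2 divides 78, so integer solutions exist.
Dividing through by 2 reduces the equation to 2x + 5y = 39.
Dividing repeatedly: 5 = 2·2 + 1, 2 = 2·1 + 0.
Back-substituting, 1 = 5 − 2·2; that is, 2·(-2) + 5·1 = 1.
Scaling by 39 gives the particular solution (x, y) = (-78, 39).
Adding 16·5 to x and subtracting 16·2 from y gives the tidier solution (2, 7).
Indeed 4·2 + 10·7 = 8 + 70 = 78.

x = 2, y = 7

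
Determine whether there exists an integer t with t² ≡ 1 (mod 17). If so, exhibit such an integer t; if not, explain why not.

Take t = 1. Then 1² = 1, and since 0 ≤ 1 < 17 this is already reduced: 1² ≡ 1 (mod 17).

t = 1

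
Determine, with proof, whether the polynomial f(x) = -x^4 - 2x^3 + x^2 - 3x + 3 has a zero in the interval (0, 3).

f(0) = 3 and f(3) = -132, which have opposite signs.
Since f is a polynomial it is continuous on [0, 3].
By the Intermediate Value Theorem, f takes the value 0 somewhere in the open interval.

Yes, f has a root in the interval.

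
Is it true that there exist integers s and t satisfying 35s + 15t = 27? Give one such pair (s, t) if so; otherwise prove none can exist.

There are no such integers.

Any value of 35s + 15t is a multiple of gcd(35, 15) = 5.
But 27 = 5·5 + 2, so 5 ∤ 27.
So the equation is unsolvable over ℤ.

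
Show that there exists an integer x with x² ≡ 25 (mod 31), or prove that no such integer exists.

x = 26

x = 26 works: 26² = 676, and 676 − 25 = 651 = 21·31.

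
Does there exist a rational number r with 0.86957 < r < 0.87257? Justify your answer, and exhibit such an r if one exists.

Scale by 31: the interval becomes (26.95667, 27.04967), which contains the integer 27.
So r = 27/31 works: it is a ratio of integers, and dividing 31·0.86957 < 27 < 31·0.87257 through by 31 gives 0.86957 < 27/31 < 0.87257.

r = 27/31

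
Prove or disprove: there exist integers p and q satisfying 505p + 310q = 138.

gcd(505, 310) = 5, so every integer of the form 505p + 310q is a multiple of 5.
But 138 is not a multiple of 5 (it leaves remainder 3).
Therefore 505p + 310q = 138 has no solution in integers.

No, no such integers exist.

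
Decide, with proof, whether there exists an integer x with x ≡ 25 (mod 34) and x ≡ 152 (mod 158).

No such integer exists.

Both moduli are multiples of 2 = gcd(34, 158), so any solution would satisfy x ≡ 25 and x ≡ 152 modulo 2 simultaneously.
But 25 mod 2 = 1 while 152 mod 2 = 0, a contradiction.
Hence the system has no solution.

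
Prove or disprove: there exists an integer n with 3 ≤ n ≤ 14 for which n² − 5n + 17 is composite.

At n = 14: 14² − 5·14 + 17 = 143 = 11·13, which is composite.

n = 14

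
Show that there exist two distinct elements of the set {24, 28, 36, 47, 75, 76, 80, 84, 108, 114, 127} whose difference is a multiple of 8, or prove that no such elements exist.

The pair (24, 80) works.

Both 24 and 80 leave remainder 0 on division by 8; their difference 56 = 7·8 is a multiple of 8.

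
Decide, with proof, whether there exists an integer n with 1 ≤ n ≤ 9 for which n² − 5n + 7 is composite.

At n = 7: 7² − 5·7 + 7 = 21 = 3·7, which is composite.

n = 7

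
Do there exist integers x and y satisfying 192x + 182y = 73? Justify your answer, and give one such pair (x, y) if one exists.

Both 192 and 182 are divisible by gcd(192, 182) = 2, hence so is any combination 192x + 182y.
But 73 = 2·36 + 1, so 2 ∤ 73.
Hence no integers x, y satisfy the equation.

There are no such integers.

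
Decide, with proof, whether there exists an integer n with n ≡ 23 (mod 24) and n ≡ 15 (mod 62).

Here gcd(24, 62) = 2, and both 23 and 15 leave remainder 1 mod 2, so the system is consistent.
Write n = 23 + 24t. Then 24t ≡ 15 − 23 ≡ 54 (mod 62); dividing through by 2 gives 12t ≡ 27 (mod 31).
Invert 12 mod 31 by the Euclidean algorithm: 31 = 2·12 + 7, 12 = 1·7 + 5, 7 = 1·5 + 2, 5 = 2·2 + 1, 2 = 2·1 + 0; back-substituting, 1 = 5 − 2·2 = 5 − 2·(7 − 1·5) = −2·7 + 3·5 = −2·7 + 3·(12 − 1·7) = 3·12 − 5·7 = 3·12 − 5·(31 − 2·12) = −5·31 + 13·12. Hence 12·13 ≡ 1, so 12⁻¹ ≡ 13 (mod 31).
Multiplying by 13: t ≡ 13·27 = 351 ≡ 10 (mod 31).
Then n = 23 + 24·10 = 263.
Indeed 263 ≡ 23 (mod 24) and 263 ≡ 15 (mod 62).

n = 263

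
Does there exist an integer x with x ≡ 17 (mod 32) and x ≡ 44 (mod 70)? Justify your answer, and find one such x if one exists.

Both moduli are multiples of 2 = gcd(32, 70), so any solution would satisfy x ≡ 17 and x ≡ 44 modulo 2 simultaneously.
These are incompatible: 17 − 44 = -27 is not divisible by 2.
So no integer satisfies both congruences.

There is no such integer.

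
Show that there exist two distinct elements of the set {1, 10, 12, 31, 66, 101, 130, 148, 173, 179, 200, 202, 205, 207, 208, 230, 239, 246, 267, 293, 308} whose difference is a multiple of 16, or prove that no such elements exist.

Reduce each element mod 16: 1↦1, 10↦10, 12↦12, 31↦15, 66↦2, 101↦5, 130↦2, 148↦4, 173↦13, 179↦3, 200↦8, 202↦10, 205↦13, 207↦15, 208↦0, 230↦6, 239↦15, 246↦6, 267↦11, 293↦5, 308↦4. The residue 10 repeats (at 10 and 202), and 202 − 10 = 192 = 12·16.

Yes: 10 and 202.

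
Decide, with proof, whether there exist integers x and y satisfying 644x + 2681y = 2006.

Both 644 and 2681 are divisible by gcd(644, 2681) = 7, hence so is any combination 644x + 2681y.
However 2006 leaves remainder 4 on division by 7.
So the equation is unsolvable over ℤ.

No, no such integers exist.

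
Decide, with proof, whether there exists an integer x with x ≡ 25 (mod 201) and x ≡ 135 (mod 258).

Both moduli are multiples of 3 = gcd(201, 258), so any solution would satisfy x ≡ 25 and x ≡ 135 modulo 3 simultaneously.
But 25 mod 3 = 1 while 135 mod 3 = 0, a contradiction.
Therefore no such x exists.

No, no such integer exists.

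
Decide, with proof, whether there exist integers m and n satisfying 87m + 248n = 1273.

Since gcd(87, 248) = 1, every integer is an integer combination of 87 and 248.
Euclidean algorithm: 248 = 2·87 + 74, 87 = 1·74 + 13, 74 = 5·13 + 9, 13 = 1·9 + 4, 9 = 2·4 + 1, 4 = 4·1 + 0.
Unwinding: 1 = 9 − 2·4 = 9 − 2·(13 − 1·9) = −2·13 + 3·9 = −2·13 + 3·(74 − 5·13) = 3·74 − 17·13 = 3·74 − 17·(87 − 1·74) = −17·87 + 20·74 = −17·87 + 20·(248 − 2·87) = 20·248 − 57·87, i.e. 87·(-57) + 248·20 = 1.
Times 1273: 87·(-72561) + 248·25460 = 1273, so (-72561, 25460) solves it.
Shifting by a multiple of (248, −87) keeps it a solution: m = -72561 + 293·248 = 103, n = 25460 − 293·87 = -31.
Check: 87·103 + 248·(-31) = 8961 − 7688 = 1273. ✓

m = 103, n = -31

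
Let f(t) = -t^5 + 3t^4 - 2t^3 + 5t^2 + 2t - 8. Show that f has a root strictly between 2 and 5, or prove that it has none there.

Yes, f has a root in the interval.

f(2) = 16 and f(5) = -1373, which have opposite signs.
Since f is a polynomial it is continuous on [2, 5].
By the Intermediate Value Theorem f must vanish at some point of (2, 5).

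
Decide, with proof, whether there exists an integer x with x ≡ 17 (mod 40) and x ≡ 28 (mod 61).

x = 577

gcd(40, 61) = 1, so the Chinese Remainder Theorem guarantees exactly one residue class mod 2440 satisfying both.
Write x = 17 + 40t and require 17 + 40t ≡ 28 (mod 61), i.e. 40t ≡ 11 (mod 61).
Invert 40 mod 61 by the Euclidean algorithm: 61 = 1·40 + 21, 40 = 1·21 + 19, 21 = 1·19 + 2, 19 = 9·2 + 1, 2 = 2·1 + 0; back-substituting, 1 = 19 − 9·2 = 19 − 9·(21 − 1·19) = −9·21 + 10·19 = −9·21 + 10·(40 − 1·21) = 10·40 − 19·21 = 10·40 − 19·(61 − 1·40) = −19·61 + 29·40. Hence 40·29 ≡ 1, so 40⁻¹ ≡ 29 (mod 61).
Multiplying by 29: t ≡ 29·11 = 319 ≡ 14 (mod 61).
Taking t = 14 gives x = 17 + 40·14 = 577.
Indeed 577 ≡ 17 (mod 40) and 577 ≡ 28 (mod 61).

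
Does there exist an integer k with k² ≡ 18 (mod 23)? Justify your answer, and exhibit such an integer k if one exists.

k = 15

k = 15 works: 15² = 225, and 225 − 18 = 207 = 9·23.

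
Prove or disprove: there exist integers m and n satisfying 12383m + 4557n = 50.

No such integers exist.

gcd(12383, 4557) = 7, so every integer of the form 12383m + 4557n is a multiple of 7.
However 50 leaves remainder 1 on division by 7.
Therefore 12383m + 4557n = 50 has no solution in integers.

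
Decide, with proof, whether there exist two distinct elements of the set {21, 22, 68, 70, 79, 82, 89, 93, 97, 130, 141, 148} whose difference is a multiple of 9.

21 mod 9 = 3 and 93 mod 9 = 3, so 93 − 21 = 72 = 8·9.

The pair (21, 93) works.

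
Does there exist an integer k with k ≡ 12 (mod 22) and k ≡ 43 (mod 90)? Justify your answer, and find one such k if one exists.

Reduce both congruences modulo 2, which divides 22 and 90: they say k ≡ 12 (mod 2) and k ≡ 43 (mod 2).
However 12 ≡ 0 and 43 ≡ 1 (mod 2), and 0 ≠ 1.
Hence the system has no solution.

There is no such integer.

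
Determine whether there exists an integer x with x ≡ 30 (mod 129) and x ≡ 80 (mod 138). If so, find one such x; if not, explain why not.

No such integer exists.

Both moduli are multiples of 3 = gcd(129, 138), so any solution would satisfy x ≡ 30 and x ≡ 80 modulo 3 simultaneously.
These are incompatible: 30 − 80 = -50 is not divisible by 3.
So no integer satisfies both congruences.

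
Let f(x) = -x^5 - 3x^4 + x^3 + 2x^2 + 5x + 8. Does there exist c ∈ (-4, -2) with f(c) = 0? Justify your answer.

Such a root exists.

f(-4) = 212 and f(-2) = -18, which have opposite signs.
As a polynomial, f is continuous on every closed interval.
By the Intermediate Value Theorem f must vanish at some point of (-4, -2).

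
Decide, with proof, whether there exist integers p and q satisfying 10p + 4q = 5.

gcd(10, 4) = 2, so every integer of the form 10p + 4q is a multiple of 2.
But 5 = 2·2 + 1, so 2 ∤ 5.
Therefore 10p + 4q = 5 has no solution in integers.

There are no such integers.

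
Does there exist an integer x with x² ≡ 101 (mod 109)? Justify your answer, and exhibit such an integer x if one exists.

No such integer exists.

Apply Euler's criterion with the prime 109: 101 is a quadratic residue iff 101^54 ≡ 1 (mod 109), and a non-residue iff it is ≡ −1.
Squaring successively (mod 109): 101^2 = 10201 ≡ 64; 101^4 ≡ 64² = 4096 ≡ 63; 101^8 ≡ 63² = 3969 ≡ 45; 101^16 ≡ 45² = 2025 ≡ 63; 101^32 ≡ 63² = 3969 ≡ 45.
Since 54 = 32 + 16 + 4 + 2, 101^54 ≡ 45 · 63 · 63 · 64; multiplying out mod 109: 45·63 = 2835 ≡ 1, then 1·63 = 63 ≡ 63, then 63·64 = 4032 ≡ 108. Thus 101^54 ≡ 108 ≡ −1 (mod 109).
The value −1 means 101 is a non-residue modulo 109, so x² ≡ 101 (mod 109) is impossible.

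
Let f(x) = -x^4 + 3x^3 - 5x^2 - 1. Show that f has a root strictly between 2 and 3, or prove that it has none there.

The endpoint values f(2) = -13 and f(3) = -46 are both negative. Claim: f(x) < 0 for every x in (2, 3).
Substitute x = 2 + u, where 0 < u < 1 on the interval. Expanding, f(2 + u) = -u^4 - 5u^3 - 11u^2 - 16u - 13.
The nonzero coefficients here are all negative, so for u > 0 every term is negative (or zero), and the constant term -13 is strictly negative.
Therefore f(x) < 0 throughout (2, 3), and f has no zero there.

No such root exists.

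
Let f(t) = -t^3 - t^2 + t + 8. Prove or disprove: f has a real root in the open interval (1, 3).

f(1) = 7 and f(3) = -25, which have opposite signs.
f is continuous everywhere (it is a polynomial), in particular on [1, 3].
By the Intermediate Value Theorem, f takes the value 0 somewhere in the open interval.

Yes, f has a root in the interval.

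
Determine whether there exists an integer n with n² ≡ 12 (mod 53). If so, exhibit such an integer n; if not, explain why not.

53 is prime, so by Euler's criterion 12 is a square mod 53 iff 12^((53−1)/2) = 12^26 ≡ 1 (mod 53).
Squaring successively (mod 53): 12^2 = 144 ≡ 38; 12^4 ≡ 38² = 1444 ≡ 13; 12^8 ≡ 13² = 169 ≡ 10; 12^16 ≡ 10² = 100 ≡ 47.
Since 26 = 16 + 8 + 2, 12^26 ≡ 47 · 10 · 38; multiplying out mod 53: 47·10 = 470 ≡ 46, then 46·38 = 1748 ≡ 52. Thus 12^26 ≡ 52 ≡ −1 (mod 53).
The value −1 means 12 is a non-residue modulo 53, so n² ≡ 12 (mod 53) is impossible.

No such integer exists.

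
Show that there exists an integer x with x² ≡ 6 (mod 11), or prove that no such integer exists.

Computing x² mod 11 for x = 0, 1, …, 5 (enough, by the symmetry x ↦ 11 − x) gives 0, 1, 4, 9, 5, 3.
The set of squares mod 11 is therefore {0, 1, 3, 4, 5, 9}, which does not contain 6.
Therefore x² ≡ 6 (mod 11) has no solution.

No, no such integer exists.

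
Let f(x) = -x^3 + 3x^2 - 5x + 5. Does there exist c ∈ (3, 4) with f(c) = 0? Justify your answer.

No.

f(3) = -10 and f(4) = -31, both negative.
The derivative f'(x) = -3x^2 + 6x - 5 is a quadratic with discriminant 6² − 4·(-3)·(-5) = -24 < 0; it never vanishes, so it is always negative (sign of the leading coefficient).
Hence f is strictly decreasing on ℝ, and in particular on [3, 4]. A strictly monotone function with same-sign endpoint values stays negative on the whole interval, so f has no zero in (3, 4).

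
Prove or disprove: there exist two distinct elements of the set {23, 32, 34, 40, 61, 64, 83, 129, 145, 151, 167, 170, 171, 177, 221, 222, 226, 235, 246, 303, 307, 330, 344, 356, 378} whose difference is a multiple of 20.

23 mod 20 = 3 and 83 mod 20 = 3, so 83 − 23 = 60 = 3·20.

Yes: 23 and 83.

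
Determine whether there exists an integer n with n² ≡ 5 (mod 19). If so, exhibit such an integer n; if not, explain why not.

Take n = 10. Then 10² = 100 = 5·19 + 5, so 10² ≡ 5 (mod 19).

n = 10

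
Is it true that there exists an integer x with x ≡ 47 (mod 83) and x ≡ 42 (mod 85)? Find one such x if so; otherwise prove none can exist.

x = 3782

The moduli 83 and 85 are coprime, so by the Chinese Remainder Theorem a unique solution modulo 7055 exists.
Any solution of the first congruence is x = 47 + 83t; substituting into the second, 83t ≡ 42 − 47 ≡ 80 (mod 85).
Since 83·42 = 3486 = 41·85 + 1, the inverse of 83 mod 85 is 42.
Therefore t ≡ 42·80 = 3360 ≡ 45 (mod 85).
With t = 45: x = 47 + 83·45 = 3782.
Check: 3782 mod 83 = 47, 3782 mod 85 = 42. ✓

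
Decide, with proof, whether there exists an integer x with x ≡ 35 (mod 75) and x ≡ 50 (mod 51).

x = 560

gcd(75, 51) = 3. A simultaneous solution exists iff 35 ≡ 50 (mod 3); here 35 mod 3 = 2 = 50 mod 3, so it does.
Step through x = 35, 35 + 75, 35 + 2·75, …: the values 35, 110, 185, 260, 335, 410, 485, 560 reduce mod 51 to 35, 8, 32, 5, 29, 2, 26, 50. The value 560 hits 50.
Check: 560 mod 75 = 35, 560 mod 51 = 50. ✓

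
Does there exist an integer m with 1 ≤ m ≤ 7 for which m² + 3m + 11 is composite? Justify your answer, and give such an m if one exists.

At m = 1: 1² + 3·1 + 11 = 15 = 3·5, which is composite.

m = 1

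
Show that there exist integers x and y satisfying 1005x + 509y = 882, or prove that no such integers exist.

x = 402, y = -792

Since gcd(1005, 509) = 1, every integer is an integer combination of 1005 and 509.
Dividing repeatedly: 1005 = 1·509 + 496, 509 = 1·496 + 13, 496 = 38·13 + 2, 13 = 6·2 + 1, 2 = 2·1 + 0.
Unwinding: 1 = 13 − 6·2 = 13 − 6·(496 − 38·13) = −6·496 + 229·13 = −6·496 + 229·(509 − 1·496) = 229·509 − 235·496 = 229·509 − 235·(1005 − 1·509) = −235·1005 + 464·509, i.e. 1005·(-235) + 509·464 = 1.
Multiplying through by 882: x = (-235)·882 = -207270, y = 464·882 = 409248 is a solution.
Shifting by a multiple of (509, −1005) keeps it a solution: x = -207270 + 408·509 = 402, y = 409248 − 408·1005 = -792.
Indeed 1005·402 + 509·(-792) = 404010 − 403128 = 882.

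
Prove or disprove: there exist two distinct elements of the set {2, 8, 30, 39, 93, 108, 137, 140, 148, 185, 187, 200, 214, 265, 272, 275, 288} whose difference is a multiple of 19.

There is no such pair.

Two integers differ by a multiple of 19 exactly when they have the same residue mod 19. The residues are 2↦2, 8↦8, 30↦11, 39↦1, 93↦17, 108↦13, 137↦4, 140↦7, 148↦15, 185↦14, 187↦16, 200↦10, 214↦5, 265↦18, 272↦6, 275↦9, 288↦3.
All 17 residues are distinct, so no two elements differ by a multiple of 19.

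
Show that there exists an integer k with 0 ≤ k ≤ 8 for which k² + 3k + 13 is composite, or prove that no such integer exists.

There is no such integer k in that range.

The values for k = 0, 1, …, 8 are 13, 17, 23, 31, 41, 53, 67, 83, 101, and each of these is prime.
So no value in the range makes the expression composite.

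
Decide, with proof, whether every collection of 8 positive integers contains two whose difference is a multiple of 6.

Each integer lies in one of the 6 residue classes modulo 6.
With 8 integers and only 6 classes, the pigeonhole principle forces two of them, say a and b, into the same class.
Equal remainders mean a − b ≡ 0 (mod 6), so 6 divides their difference.

Yes.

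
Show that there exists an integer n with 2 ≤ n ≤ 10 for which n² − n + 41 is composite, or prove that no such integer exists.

No, no such integer n in that range exists.

The values for n = 2, 3, …, 10 are 43, 47, 53, 61, 71, 83, 97, 113, 131, and each of these is prime.
So no value in the range makes the expression composite.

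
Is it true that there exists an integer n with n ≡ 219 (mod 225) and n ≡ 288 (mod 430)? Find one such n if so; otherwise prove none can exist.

No such integer exists.

Reduce both congruences modulo 5, which divides 225 and 430: they say n ≡ 219 (mod 5) and n ≡ 288 (mod 5).
These are incompatible: 219 − 288 = -69 is not divisible by 5.
Hence the system has no solution.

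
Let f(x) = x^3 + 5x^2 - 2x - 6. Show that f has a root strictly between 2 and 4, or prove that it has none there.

The endpoint values f(2) = 18 and f(4) = 130 are both positive. Claim: f(x) > 0 for every x in (2, 4).
Substitute x = 2 + u, where 0 < u < 2 on the interval. Expanding, f(2 + u) = u^3 + 11u^2 + 30u + 18.
All 4 nonzero coefficients of this polynomial in u are positive; hence for u > 0 the value is a sum of positive terms (the constant 18 among them).
Therefore f(x) > 0 throughout (2, 4), and f has no zero there.

No such root exists.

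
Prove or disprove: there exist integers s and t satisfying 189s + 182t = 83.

gcd(189, 182) = 7, so every integer of the form 189s + 182t is a multiple of 7.
But 83 = 7·11 + 6, so 7 ∤ 83.
So the equation is unsolvable over ℤ.

There are no such integers.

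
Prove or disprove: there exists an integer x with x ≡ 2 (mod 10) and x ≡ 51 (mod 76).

Both moduli are multiples of 2 = gcd(10, 76), so any solution would satisfy x ≡ 2 and x ≡ 51 modulo 2 simultaneously.
However 2 ≡ 0 and 51 ≡ 1 (mod 2), and 0 ≠ 1.
So no integer satisfies both congruences.

There is no such integer.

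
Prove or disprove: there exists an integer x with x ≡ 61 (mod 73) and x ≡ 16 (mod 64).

x = 4368

The moduli 73 and 64 are coprime, so by the Chinese Remainder Theorem a unique solution modulo 4672 exists.
Write x = 61 + 73t and require 61 + 73t ≡ 16 (mod 64), i.e. 73t ≡ 19 (mod 64).
73 ≡ 9 (mod 64), so this reads 9t ≡ 19 (mod 64). To invert 9 modulo 64: 64 = 7·9 + 1, 9 = 9·1 + 0, and unwinding, 1 = 64 − 7·9. Thus 9⁻¹ ≡ -7 ≡ 57 (mod 64).
Therefore t ≡ 57·19 = 1083 ≡ 59 (mod 64).
Taking t = 59 gives x = 61 + 73·59 = 4368.
Indeed 4368 ≡ 61 (mod 73) and 4368 ≡ 16 (mod 64).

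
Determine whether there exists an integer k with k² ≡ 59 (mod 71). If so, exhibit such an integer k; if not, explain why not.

No, no such integer exists.

71 is prime, so by Euler's criterion 59 is a square mod 71 iff 59^((71−1)/2) = 59^35 ≡ 1 (mod 71).
Repeated squaring mod 71: 59^2 = 3481 ≡ 2; 59^4 ≡ 2² = 4 ≡ 4; 59^8 ≡ 4² = 16 ≡ 16; 59^16 ≡ 16² = 256 ≡ 43; 59^32 ≡ 43² = 1849 ≡ 3.
Since 35 = 32 + 2 + 1, 59^35 ≡ 3 · 2 · 59; multiplying out mod 71: 3·2 = 6 ≡ 6, then 6·59 = 354 ≡ 70. Thus 59^35 ≡ 70 ≡ −1 (mod 71).
The value −1 means 59 is a non-residue modulo 71, so k² ≡ 59 (mod 71) is impossible.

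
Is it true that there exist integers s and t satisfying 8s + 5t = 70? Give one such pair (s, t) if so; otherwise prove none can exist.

Since gcd(8, 5) = 1, every integer is an integer combination of 8 and 5.
Run the Euclidean algorithm on 8 and 5: 8 = 1·5 + 3, 5 = 1·3 + 2, 3 = 1·2 + 1, 2 = 2·1 + 0.
Working back up the chain: 1 = 3 − 1·2 = 3 − (5 − 1·3) = −5 + 2·3 = −5 + 2·(8 − 1·5) = 2·8 − 3·5. So 8·2 + 5·(-3) = 1.
Times 70: 8·140 + 5·(-210) = 70, so (140, -210) solves it.
Subtracting 28·5 from s and adding 28·8 to t gives the tidier solution (0, 14).
Indeed 8·0 + 5·14 = 0 + 70 = 70.

s = 0, t = 14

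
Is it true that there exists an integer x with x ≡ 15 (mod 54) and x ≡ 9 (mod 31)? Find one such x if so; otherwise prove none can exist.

Since 54 and 31 share no common factor, CRT says the pair of congruences has a solution (unique mod 1674).
Any solution of the first congruence is x = 15 + 54t; substituting into the second, 54t ≡ 9 − 15 ≡ 25 (mod 31).
54 ≡ 23 (mod 31), so this reads 23t ≡ 25 (mod 31). Since 23·27 = 621 = 20·31 + 1, the inverse of 23 mod 31 is 27.
Multiplying by 27: t ≡ 27·25 = 675 ≡ 24 (mod 31).
With t = 24: x = 15 + 54·24 = 1311.
Verify: 1311 = 24·54 + 15 and 1311 = 42·31 + 9. ✓

x = 1311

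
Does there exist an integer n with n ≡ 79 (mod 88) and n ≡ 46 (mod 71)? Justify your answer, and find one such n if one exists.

n = 3951

gcd(88, 71) = 1, so the Chinese Remainder Theorem guarantees exactly one residue class mod 6248 satisfying both.
Write n = 79 + 88t and require 79 + 88t ≡ 46 (mod 71), i.e. 88t ≡ 38 (mod 71).
88 ≡ 17 (mod 71), so this reads 17t ≡ 38 (mod 71). To invert 17 modulo 71: 71 = 4·17 + 3, 17 = 5·3 + 2, 3 = 1·2 + 1, 2 = 2·1 + 0, and unwinding, 1 = 3 − 1·2 = 3 − (17 − 5·3) = −17 + 6·3 = −17 + 6·(71 − 4·17) = 6·71 − 25·17. Thus 17⁻¹ ≡ -25 ≡ 46 (mod 71).
Therefore t ≡ 46·38 = 1748 ≡ 44 (mod 71).
With t = 44: n = 79 + 88·44 = 3951.
Indeed 3951 ≡ 79 (mod 88) and 3951 ≡ 46 (mod 71).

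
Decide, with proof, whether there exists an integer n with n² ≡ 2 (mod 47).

n = 7 works: 7² = 49, and 49 − 2 = 47 = 1·47.

n = 7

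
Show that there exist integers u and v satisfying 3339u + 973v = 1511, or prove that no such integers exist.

gcd(3339, 973) = 7, so every integer of the form 3339u + 973v is a multiple of 7.
But 1511 is not a multiple of 7 (it leaves remainder 6).
Therefore 3339u + 973v = 1511 has no solution in integers.

No, no such integers exist.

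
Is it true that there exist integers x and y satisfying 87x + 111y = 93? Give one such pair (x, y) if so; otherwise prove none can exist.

gcd(87, 111) = 3, and 3 divides 93, so integer solutions exist.
Dividing through by 3 reduces the equation to 29x + 37y = 31.
Run the Euclidean algorithm on 37 and 29: 37 = 1·29 + 8, 29 = 3·8 + 5, 8 = 1·5 + 3, 5 = 1·3 + 2, 3 = 1·2 + 1, 2 = 2·1 + 0.
Back-substituting, 1 = 3 − 1·2 = 3 − (5 − 1·3) = −5 + 2·3 = −5 + 2·(8 − 1·5) = 2·8 − 3·5 = 2·8 − 3·(29 − 3·8) = −3·29 + 11·8 = −3·29 + 11·(37 − 1·29) = 11·37 − 14·29; that is, 29·(-14) + 37·11 = 1.
Multiplying through by 31: x = (-14)·31 = -434, y = 11·31 = 341 is a solution.
The general solution is x = -434 + 37k, y = 341 − 29k; taking k = 12 gives the smaller pair x = 10, y = -7.
Indeed 87·10 + 111·(-7) = 870 − 777 = 93.

x = 10, y = -7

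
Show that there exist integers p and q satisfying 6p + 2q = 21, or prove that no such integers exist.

Both 6 and 2 are divisible by gcd(6, 2) = 2, hence so is any combination 6p + 2q.
But 21 is not a multiple of 2 (it leaves remainder 1).
So the equation is unsolvable over ℤ.

No, no such integers exist.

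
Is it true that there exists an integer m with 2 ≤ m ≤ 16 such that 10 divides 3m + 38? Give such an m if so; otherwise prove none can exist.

For m = 2, 3 the values 44, 47 are not multiples of 10. m = 4 works, since 3·4 + 38 = 50 = 5·10.

m = 4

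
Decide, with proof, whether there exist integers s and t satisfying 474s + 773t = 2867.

s = 660, t = -401

Since gcd(474, 773) = 1, every integer is an integer combination of 474 and 773.
Dividing repeatedly: 773 = 1·474 + 299, 474 = 1·299 + 175, 299 = 1·175 + 124, 175 = 1·124 + 51, 124 = 2·51 + 22, 51 = 2·22 + 7, 22 = 3·7 + 1, 7 = 7·1 + 0.
Working back up the chain: 1 = 22 − 3·7 = 22 − 3·(51 − 2·22) = −3·51 + 7·22 = −3·51 + 7·(124 − 2·51) = 7·124 − 17·51 = 7·124 − 17·(175 − 1·124) = −17·175 + 24·124 = −17·175 + 24·(299 − 1·175) = 24·299 − 41·175 = 24·299 − 41·(474 − 1·299) = −41·474 + 65·299 = −41·474 + 65·(773 − 1·474) = 65·773 − 106·474. So 474·(-106) + 773·65 = 1.
Times 2867: 474·(-303902) + 773·186355 = 2867, so (-303902, 186355) solves it.
Shifting by a multiple of (773, −474) keeps it a solution: s = -303902 + 394·773 = 660, t = 186355 − 394·474 = -401.
Check: 474·660 + 773·(-401) = 312840 − 309973 = 2867. ✓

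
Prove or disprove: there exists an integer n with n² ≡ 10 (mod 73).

73 is prime, so by Euler's criterion 10 is a square mod 73 iff 10^((73−1)/2) = 10^36 ≡ 1 (mod 73).
Squaring successively (mod 73): 10^2 = 100 ≡ 27; 10^4 ≡ 27² = 729 ≡ 72; 10^8 ≡ 72² = 5184 ≡ 1; 10^16 ≡ 1² = 1 ≡ 1; 10^32 ≡ 1² = 1 ≡ 1.
Since 36 = 32 + 4, 10^36 ≡ 1 · 72; multiplying out mod 73: 1·72 = 72 ≡ 72. Thus 10^36 ≡ 72 ≡ −1 (mod 73).
By Euler's criterion 10 is a quadratic non-residue mod 73: no n satisfies n² ≡ 10 (mod 73).

No, no such integer exists.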